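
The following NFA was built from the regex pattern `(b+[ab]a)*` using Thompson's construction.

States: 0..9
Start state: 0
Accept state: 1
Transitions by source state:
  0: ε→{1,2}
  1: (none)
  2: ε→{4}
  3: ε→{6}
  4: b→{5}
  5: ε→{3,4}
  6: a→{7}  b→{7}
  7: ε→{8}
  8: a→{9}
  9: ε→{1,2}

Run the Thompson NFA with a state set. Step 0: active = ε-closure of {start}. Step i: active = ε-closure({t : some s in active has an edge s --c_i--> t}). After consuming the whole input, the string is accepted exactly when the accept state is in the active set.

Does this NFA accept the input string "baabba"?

initial (ε-close {0}): {0,1,2,4}
'b' @ 1: {3,4,5,6}
'a' @ 2: {7,8}
'a' @ 3: {1,2,4,9}  ✓accept
'b' @ 4: {3,4,5,6}
'b' @ 5: {3,4,5,6,7,8}
'a' @ 6: {1,2,4,7,8,9}  ✓accept
end set {1,2,4,7,8,9} — state 1 in

Answer: ACCEPT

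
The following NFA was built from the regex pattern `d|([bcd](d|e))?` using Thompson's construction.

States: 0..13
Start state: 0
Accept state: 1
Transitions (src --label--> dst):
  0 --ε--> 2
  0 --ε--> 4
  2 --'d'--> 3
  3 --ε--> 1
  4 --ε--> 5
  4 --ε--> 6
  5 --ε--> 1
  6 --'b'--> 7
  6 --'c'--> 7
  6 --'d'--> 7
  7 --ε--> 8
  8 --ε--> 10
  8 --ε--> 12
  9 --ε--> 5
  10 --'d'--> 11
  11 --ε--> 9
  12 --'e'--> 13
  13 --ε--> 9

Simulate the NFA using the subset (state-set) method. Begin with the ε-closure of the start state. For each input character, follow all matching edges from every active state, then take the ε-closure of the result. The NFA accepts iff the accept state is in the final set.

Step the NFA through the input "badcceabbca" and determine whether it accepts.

Answer: REJECT

Derivation:
start: ε-closure({0}) = {0,1,2,4,5,6}
'b' @ 1: {7,8,10,12}
'a' @ 2: {}  — state set empty
rest 'dcceabbca' ignored (set empty)
after full input: {}  (accept=1 not in)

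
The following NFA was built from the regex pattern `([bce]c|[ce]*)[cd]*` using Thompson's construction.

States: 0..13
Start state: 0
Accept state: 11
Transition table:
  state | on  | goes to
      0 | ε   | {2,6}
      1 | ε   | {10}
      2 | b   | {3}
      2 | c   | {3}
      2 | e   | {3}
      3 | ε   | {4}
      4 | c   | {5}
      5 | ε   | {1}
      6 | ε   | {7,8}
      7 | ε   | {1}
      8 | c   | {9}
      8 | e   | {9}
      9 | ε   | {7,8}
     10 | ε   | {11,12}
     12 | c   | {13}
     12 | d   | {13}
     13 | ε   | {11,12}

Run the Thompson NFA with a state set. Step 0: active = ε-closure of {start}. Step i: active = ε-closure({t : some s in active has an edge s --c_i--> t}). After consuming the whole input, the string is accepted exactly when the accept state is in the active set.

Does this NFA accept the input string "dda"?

start: ε-closure({0}) = {0,1,2,6,7,8,10,11,12}
'd' @ 1: {11,12,13}  (accept∈set)
'd' @ 2: {11,12,13}  (accept∈set)
'a' @ 3: {}  — no active states
after full input: {}  (accept=11 not in)

Answer: REJECT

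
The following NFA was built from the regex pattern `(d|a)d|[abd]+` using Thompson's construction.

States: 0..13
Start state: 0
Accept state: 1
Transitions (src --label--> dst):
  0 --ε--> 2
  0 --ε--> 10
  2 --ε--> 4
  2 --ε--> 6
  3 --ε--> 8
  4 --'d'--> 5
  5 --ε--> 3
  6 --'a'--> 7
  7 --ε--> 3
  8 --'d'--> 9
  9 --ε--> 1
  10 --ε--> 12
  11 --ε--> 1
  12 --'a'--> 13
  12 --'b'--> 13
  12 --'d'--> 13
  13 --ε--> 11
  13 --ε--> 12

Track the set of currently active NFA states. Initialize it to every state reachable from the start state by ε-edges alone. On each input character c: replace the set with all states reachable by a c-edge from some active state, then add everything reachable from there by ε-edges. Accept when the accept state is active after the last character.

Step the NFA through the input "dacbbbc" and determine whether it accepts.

Answer: REJECT

Derivation:
start: ε-closure({0}) = {0,2,4,6,10,12}
'd' @ 1: {1,3,5,8,11,12,13}  ✓accept
'a' @ 2: {1,11,12,13}  ✓accept
'c' @ 3: {}  — dead — no transitions
rest 'bbbc' ignored (set empty)
final: {}; accept 1 not in set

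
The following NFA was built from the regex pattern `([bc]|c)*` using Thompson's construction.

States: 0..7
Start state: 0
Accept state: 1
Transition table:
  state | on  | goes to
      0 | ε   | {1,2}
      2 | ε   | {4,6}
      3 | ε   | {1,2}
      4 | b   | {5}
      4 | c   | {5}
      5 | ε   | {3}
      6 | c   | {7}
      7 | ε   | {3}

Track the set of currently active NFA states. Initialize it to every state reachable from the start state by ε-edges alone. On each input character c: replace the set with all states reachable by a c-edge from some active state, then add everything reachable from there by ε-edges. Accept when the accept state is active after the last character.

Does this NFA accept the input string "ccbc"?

Answer: ACCEPT

Steps:
start: ε-closure({0}) = {0,1,2,4,6}
'c' @ 1: {1,2,3,4,5,6,7}  ✓accept
'c' @ 2: {1,2,3,4,5,6,7}  ✓accept
'b' @ 3: {1,2,3,4,5,6}  ✓accept
'c' @ 4: {1,2,3,4,5,6,7}  ✓accept
end set {1,2,3,4,5,6,7} — state 1 in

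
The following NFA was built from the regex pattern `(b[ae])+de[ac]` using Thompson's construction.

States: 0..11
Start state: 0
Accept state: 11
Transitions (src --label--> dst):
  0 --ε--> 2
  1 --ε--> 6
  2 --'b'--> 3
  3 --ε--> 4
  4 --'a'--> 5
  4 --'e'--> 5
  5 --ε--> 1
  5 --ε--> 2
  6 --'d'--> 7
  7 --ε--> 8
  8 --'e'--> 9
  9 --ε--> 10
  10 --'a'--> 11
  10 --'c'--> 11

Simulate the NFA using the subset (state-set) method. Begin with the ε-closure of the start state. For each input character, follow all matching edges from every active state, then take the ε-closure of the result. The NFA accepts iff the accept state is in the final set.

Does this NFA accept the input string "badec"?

Answer: ACCEPT

Steps:
start: ε-closure({0}) = {0,2}
'b' @ 1: {3,4}
'a' @ 2: {1,2,5,6}
'd' @ 3: {7,8}
'e' @ 4: {9,10}
'c' @ 5: {11}  ✓accept
final: {11}; accept 11 in set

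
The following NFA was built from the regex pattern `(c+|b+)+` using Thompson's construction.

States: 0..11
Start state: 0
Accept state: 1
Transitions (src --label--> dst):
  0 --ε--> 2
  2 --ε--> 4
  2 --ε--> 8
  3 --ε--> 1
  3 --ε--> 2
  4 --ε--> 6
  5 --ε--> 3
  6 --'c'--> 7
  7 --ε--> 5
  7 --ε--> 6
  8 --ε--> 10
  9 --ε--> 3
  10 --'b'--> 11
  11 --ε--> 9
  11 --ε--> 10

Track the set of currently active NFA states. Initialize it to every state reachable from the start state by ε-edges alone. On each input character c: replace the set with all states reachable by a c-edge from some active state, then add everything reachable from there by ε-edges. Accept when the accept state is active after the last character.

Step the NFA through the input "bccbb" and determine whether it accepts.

S₀ = ε-closure({0}) = {0,2,4,6,8,10}
'b' @ 1: {1,2,3,4,6,8,9,10,11}  (accept∈set)
'c' @ 2: {1,2,3,4,5,6,7,8,10}  (accept∈set)
'c' @ 3: {1,2,3,4,5,6,7,8,10}  (accept∈set)
'b' @ 4: {1,2,3,4,6,8,9,10,11}  (accept∈set)
'b' @ 5: {1,2,3,4,6,8,9,10,11}  (accept∈set)
end set {1,2,3,4,6,8,9,10,11} — state 1 in

Answer: ACCEPT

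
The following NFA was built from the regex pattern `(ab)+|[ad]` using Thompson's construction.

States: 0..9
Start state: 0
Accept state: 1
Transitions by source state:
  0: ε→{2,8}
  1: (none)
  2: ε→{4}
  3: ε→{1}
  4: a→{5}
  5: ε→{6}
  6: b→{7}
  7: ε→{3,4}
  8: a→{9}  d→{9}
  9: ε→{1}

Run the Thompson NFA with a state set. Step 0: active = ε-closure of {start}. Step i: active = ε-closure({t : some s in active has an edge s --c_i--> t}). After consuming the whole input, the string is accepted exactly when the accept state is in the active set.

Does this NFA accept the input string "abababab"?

initial (ε-close {0}): {0,2,4,8}
'a' @ 1: {1,5,6,9}  [accepting]
'b' @ 2: {1,3,4,7}  [accepting]
'a' @ 3: {5,6}
'b' @ 4: {1,3,4,7}  [accepting]
'a' @ 5: {5,6}
'b' @ 6: {1,3,4,7}  [accepting]
'a' @ 7: {5,6}
'b' @ 8: {1,3,4,7}  [accepting]
after full input: {1,3,4,7}  (accept=1 in)

Answer: ACCEPT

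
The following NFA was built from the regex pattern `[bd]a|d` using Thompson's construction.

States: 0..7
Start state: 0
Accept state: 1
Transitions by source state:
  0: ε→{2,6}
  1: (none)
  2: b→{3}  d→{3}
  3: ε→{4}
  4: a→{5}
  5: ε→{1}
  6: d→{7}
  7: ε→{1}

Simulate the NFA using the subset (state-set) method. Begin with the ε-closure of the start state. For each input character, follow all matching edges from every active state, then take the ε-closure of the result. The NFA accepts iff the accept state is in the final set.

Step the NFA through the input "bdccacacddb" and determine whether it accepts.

initial (ε-close {0}): {0,2,6}
'b' @ 1: {3,4}
'd' @ 2: {}  — no active states
rest 'ccacacddb' ignored (set empty)
after full input: {}  (accept=1 not in)

Answer: REJECT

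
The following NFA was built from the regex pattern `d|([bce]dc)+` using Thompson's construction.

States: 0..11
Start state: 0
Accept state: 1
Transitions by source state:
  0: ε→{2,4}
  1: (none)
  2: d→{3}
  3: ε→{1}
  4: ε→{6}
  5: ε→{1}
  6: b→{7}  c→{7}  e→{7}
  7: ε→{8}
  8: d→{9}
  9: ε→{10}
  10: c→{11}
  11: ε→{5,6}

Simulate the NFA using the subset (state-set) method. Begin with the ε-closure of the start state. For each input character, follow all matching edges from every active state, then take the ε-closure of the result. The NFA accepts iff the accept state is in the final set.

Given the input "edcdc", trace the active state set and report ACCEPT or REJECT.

Answer: REJECT

Steps:
S₀ = ε-closure({0}) = {0,2,4,6}
'e' @ 1: {7,8}
'd' @ 2: {9,10}
'c' @ 3: {1,5,6,11}  ✓accept
'd' @ 4: {}  — no active states
rest 'c' ignored (set empty)
final: {}; accept 1 not in set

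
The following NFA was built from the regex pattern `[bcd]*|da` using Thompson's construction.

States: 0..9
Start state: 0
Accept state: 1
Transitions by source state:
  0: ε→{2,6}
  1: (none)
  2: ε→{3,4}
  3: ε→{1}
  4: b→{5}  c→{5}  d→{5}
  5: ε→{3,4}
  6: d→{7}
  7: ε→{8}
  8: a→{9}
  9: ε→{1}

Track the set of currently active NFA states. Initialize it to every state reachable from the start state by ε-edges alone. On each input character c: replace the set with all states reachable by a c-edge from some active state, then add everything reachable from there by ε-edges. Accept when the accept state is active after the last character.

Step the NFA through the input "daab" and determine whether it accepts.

start: ε-closure({0}) = {0,1,2,3,4,6}
'd' @ 1: {1,3,4,5,7,8}  ✓accept
'a' @ 2: {1,9}  ✓accept
'a' @ 3: {}  — dead — no transitions
rest 'b' ignored (set empty)
end set {} — state 1 not in

Answer: REJECT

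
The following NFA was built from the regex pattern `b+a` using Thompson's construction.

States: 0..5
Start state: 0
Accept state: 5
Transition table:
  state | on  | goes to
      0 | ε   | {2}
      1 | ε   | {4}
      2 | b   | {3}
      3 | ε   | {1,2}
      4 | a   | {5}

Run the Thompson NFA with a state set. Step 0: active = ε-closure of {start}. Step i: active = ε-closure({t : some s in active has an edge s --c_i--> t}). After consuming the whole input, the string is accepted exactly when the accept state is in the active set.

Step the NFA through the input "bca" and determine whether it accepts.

Answer: REJECT

Derivation:
S₀ = ε-closure({0}) = {0,2}
'b' @ 1: {1,2,3,4}
'c' @ 2: {}  — state set empty
rest 'a' ignored (set empty)
after full input: {}  (accept=5 not in)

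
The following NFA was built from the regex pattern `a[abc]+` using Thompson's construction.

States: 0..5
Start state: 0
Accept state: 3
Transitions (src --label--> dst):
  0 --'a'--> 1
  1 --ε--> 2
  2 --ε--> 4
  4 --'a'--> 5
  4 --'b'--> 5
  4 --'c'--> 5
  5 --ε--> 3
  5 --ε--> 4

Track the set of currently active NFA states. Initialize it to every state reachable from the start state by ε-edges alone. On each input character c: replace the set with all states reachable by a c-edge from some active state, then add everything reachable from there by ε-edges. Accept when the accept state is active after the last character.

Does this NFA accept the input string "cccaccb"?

Answer: REJECT

Trace:
S₀ = ε-closure({0}) = {0}
'c' @ 1: {}  — no active states
rest 'ccaccb' ignored (set empty)
final: {}; accept 3 not in set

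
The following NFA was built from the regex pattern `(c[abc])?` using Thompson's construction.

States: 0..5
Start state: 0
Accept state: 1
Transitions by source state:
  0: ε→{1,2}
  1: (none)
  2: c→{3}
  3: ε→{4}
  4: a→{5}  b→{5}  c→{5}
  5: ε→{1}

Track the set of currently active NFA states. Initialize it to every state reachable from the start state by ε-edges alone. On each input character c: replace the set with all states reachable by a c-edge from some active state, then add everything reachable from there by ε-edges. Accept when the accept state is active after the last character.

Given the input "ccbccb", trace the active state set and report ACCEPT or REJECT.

Answer: REJECT

Trace:
initial (ε-close {0}): {0,1,2}
'c' @ 1: {3,4}
'c' @ 2: {1,5}  [accepting]
'b' @ 3: {}  — dead — no transitions
rest 'ccb' ignored (set empty)
final: {}; accept 1 not in set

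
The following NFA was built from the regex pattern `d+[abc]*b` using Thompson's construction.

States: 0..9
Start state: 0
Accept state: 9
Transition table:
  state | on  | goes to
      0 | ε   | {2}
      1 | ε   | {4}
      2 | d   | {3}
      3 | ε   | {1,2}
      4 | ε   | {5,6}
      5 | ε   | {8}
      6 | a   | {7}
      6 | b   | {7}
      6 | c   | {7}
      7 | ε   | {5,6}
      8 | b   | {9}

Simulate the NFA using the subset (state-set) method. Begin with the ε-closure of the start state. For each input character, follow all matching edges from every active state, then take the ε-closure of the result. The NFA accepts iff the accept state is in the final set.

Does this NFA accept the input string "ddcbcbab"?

S₀ = ε-closure({0}) = {0,2}
'd' @ 1: {1,2,3,4,5,6,8}
'd' @ 2: {1,2,3,4,5,6,8}
'c' @ 3: {5,6,7,8}
'b' @ 4: {5,6,7,8,9}  (accept∈set)
'c' @ 5: {5,6,7,8}
'b' @ 6: {5,6,7,8,9}  (accept∈set)
'a' @ 7: {5,6,7,8}
'b' @ 8: {5,6,7,8,9}  (accept∈set)
end set {5,6,7,8,9} — state 9 in

Answer: ACCEPT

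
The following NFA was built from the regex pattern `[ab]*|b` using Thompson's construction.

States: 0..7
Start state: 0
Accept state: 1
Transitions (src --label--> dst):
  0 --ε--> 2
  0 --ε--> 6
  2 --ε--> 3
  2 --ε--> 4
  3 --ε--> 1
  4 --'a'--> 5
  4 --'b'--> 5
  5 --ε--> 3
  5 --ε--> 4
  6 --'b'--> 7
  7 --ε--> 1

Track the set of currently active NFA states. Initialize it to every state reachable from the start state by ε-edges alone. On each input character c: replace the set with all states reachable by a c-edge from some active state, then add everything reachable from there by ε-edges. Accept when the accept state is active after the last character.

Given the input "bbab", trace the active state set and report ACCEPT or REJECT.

initial (ε-close {0}): {0,1,2,3,4,6}
'b' @ 1: {1,3,4,5,7}  [accepting]
'b' @ 2: {1,3,4,5}  [accepting]
'a' @ 3: {1,3,4,5}  [accepting]
'b' @ 4: {1,3,4,5}  [accepting]
end set {1,3,4,5} — state 1 in

Answer: ACCEPT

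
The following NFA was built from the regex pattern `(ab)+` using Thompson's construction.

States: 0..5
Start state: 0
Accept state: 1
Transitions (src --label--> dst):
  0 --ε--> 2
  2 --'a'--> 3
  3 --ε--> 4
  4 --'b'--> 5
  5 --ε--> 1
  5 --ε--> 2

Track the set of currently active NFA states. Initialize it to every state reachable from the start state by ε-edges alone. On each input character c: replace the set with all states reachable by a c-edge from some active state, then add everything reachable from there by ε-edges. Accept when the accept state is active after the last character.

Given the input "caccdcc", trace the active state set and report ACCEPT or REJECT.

S₀ = ε-closure({0}) = {0,2}
'c' @ 1: {}  — no active states
rest 'accdcc' ignored (set empty)
end set {} — state 1 not in

Answer: REJECT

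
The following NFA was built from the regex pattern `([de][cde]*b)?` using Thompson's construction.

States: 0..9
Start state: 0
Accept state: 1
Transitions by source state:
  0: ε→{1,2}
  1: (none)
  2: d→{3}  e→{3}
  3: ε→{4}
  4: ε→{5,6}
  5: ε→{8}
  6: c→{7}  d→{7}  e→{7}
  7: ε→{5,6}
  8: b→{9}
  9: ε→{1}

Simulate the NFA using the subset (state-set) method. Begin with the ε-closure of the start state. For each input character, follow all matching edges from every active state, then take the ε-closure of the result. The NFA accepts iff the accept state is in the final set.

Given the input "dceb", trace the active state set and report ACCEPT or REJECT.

start: ε-closure({0}) = {0,1,2}
'd' @ 1: {3,4,5,6,8}
'c' @ 2: {5,6,7,8}
'e' @ 3: {5,6,7,8}
'b' @ 4: {1,9}  ✓accept
final: {1,9}; accept 1 in set

Answer: ACCEPT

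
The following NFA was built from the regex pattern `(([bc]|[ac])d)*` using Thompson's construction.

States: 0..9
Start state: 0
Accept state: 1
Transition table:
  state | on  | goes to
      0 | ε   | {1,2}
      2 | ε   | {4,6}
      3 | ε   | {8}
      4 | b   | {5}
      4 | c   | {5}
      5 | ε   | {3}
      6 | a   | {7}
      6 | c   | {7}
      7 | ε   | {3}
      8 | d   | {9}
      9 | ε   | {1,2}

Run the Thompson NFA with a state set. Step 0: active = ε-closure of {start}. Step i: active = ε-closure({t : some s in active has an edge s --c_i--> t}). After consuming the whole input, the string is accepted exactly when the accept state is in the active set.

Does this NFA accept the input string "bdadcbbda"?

initial (ε-close {0}): {0,1,2,4,6}
'b' @ 1: {3,5,8}
'd' @ 2: {1,2,4,6,9}  ✓accept
'a' @ 3: {3,7,8}
'd' @ 4: {1,2,4,6,9}  ✓accept
'c' @ 5: {3,5,7,8}
'b' @ 6: {}  — no active states
rest 'bda' ignored (set empty)
final: {}; accept 1 not in set

Answer: REJECT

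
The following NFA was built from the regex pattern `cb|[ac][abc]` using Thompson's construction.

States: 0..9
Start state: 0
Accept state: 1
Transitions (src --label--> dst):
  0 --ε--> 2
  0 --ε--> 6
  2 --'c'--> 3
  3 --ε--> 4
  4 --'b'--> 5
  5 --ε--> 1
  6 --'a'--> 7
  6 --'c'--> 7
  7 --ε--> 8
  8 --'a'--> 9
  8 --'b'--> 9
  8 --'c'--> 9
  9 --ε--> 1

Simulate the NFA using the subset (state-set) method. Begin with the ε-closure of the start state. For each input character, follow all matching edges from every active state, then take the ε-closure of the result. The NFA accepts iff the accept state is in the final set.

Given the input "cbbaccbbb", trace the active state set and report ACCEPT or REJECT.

Answer: REJECT

Steps:
start: ε-closure({0}) = {0,2,6}
'c' @ 1: {3,4,7,8}
'b' @ 2: {1,5,9}  ✓accept
'b' @ 3: {}  — no active states
rest 'accbbb' ignored (set empty)
final: {}; accept 1 not in set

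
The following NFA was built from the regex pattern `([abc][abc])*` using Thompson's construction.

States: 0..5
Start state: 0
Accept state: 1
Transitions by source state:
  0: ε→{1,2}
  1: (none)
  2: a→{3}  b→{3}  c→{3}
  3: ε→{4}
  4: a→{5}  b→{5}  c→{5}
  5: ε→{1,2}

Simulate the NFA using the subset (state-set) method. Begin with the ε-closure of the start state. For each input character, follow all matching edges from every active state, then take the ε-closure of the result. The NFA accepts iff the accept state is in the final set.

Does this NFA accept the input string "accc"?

initial (ε-close {0}): {0,1,2}
'a' @ 1: {3,4}
'c' @ 2: {1,2,5}  (accept∈set)
'c' @ 3: {3,4}
'c' @ 4: {1,2,5}  (accept∈set)
end set {1,2,5} — state 1 in

Answer: ACCEPT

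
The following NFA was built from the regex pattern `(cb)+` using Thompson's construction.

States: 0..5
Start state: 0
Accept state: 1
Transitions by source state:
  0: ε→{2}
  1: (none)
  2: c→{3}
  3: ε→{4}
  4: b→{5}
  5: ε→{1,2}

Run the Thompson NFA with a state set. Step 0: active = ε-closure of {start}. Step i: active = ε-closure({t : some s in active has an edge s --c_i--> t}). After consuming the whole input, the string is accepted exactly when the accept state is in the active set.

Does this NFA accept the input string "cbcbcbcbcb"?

start: ε-closure({0}) = {0,2}
'c' @ 1: {3,4}
'b' @ 2: {1,2,5}  (accept∈set)
'c' @ 3: {3,4}
'b' @ 4: {1,2,5}  (accept∈set)
'c' @ 5: {3,4}
'b' @ 6: {1,2,5}  (accept∈set)
'c' @ 7: {3,4}
'b' @ 8: {1,2,5}  (accept∈set)
'c' @ 9: {3,4}
'b' @ 10: {1,2,5}  (accept∈set)
final: {1,2,5}; accept 1 in set

Answer: ACCEPT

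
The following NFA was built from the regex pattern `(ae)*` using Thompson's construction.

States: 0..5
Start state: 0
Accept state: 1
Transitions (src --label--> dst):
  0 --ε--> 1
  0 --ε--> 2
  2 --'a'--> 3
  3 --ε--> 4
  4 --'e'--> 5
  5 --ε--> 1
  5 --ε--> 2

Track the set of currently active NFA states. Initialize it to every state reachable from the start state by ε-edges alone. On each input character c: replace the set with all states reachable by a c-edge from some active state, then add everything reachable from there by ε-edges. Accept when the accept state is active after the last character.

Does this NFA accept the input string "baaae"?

start: ε-closure({0}) = {0,1,2}
'b' @ 1: {}  — state set empty
rest 'aaae' ignored (set empty)
after full input: {}  (accept=1 not in)

Answer: REJECT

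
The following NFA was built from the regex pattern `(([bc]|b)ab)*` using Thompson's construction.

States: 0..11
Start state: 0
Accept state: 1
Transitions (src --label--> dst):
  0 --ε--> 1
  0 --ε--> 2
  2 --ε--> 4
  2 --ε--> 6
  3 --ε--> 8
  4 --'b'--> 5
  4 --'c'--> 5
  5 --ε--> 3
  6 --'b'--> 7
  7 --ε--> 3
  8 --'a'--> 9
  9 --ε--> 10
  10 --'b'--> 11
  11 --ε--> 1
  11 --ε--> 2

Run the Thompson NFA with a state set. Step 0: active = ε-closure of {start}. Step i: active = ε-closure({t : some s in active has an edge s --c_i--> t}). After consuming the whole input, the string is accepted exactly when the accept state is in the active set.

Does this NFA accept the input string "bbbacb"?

initial (ε-close {0}): {0,1,2,4,6}
'b' @ 1: {3,5,7,8}
'b' @ 2: {}  — dead — no transitions
rest 'bacb' ignored (set empty)
end set {} — state 1 not in

Answer: REJECT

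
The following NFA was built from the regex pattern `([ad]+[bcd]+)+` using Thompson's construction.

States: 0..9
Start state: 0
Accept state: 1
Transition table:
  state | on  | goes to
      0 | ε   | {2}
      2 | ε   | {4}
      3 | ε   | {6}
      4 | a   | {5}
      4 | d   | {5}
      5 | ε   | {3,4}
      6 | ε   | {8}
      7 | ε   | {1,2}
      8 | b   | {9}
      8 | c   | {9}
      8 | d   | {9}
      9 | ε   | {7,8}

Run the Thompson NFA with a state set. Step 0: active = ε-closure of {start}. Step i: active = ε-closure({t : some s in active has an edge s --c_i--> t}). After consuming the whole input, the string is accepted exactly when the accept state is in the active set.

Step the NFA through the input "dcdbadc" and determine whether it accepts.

Answer: ACCEPT

Derivation:
start: ε-closure({0}) = {0,2,4}
'd' @ 1: {3,4,5,6,8}
'c' @ 2: {1,2,4,7,8,9}  [accepting]
'd' @ 3: {1,2,3,4,5,6,7,8,9}  [accepting]
'b' @ 4: {1,2,4,7,8,9}  [accepting]
'a' @ 5: {3,4,5,6,8}
'd' @ 6: {1,2,3,4,5,6,7,8,9}  [accepting]
'c' @ 7: {1,2,4,7,8,9}  [accepting]
end set {1,2,4,7,8,9} — state 1 in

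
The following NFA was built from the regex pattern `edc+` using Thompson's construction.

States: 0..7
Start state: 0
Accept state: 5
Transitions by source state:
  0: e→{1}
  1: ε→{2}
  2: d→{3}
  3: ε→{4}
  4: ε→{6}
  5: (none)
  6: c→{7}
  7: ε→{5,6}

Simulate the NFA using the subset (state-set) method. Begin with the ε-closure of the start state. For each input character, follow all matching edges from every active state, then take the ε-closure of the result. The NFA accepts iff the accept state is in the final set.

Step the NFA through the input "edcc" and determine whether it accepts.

Answer: ACCEPT

Steps:
S₀ = ε-closure({0}) = {0}
'e' @ 1: {1,2}
'd' @ 2: {3,4,6}
'c' @ 3: {5,6,7}  ✓accept
'c' @ 4: {5,6,7}  ✓accept
after full input: {5,6,7}  (accept=5 in)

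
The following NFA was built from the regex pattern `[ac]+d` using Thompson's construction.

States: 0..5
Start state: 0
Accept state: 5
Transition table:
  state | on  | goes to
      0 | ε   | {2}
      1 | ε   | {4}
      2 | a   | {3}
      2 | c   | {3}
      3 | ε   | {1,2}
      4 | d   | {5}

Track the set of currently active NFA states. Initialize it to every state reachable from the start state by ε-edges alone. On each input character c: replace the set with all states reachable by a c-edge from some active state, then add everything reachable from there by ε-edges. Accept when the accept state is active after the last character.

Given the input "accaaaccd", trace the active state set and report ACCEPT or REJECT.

Answer: ACCEPT

Steps:
start: ε-closure({0}) = {0,2}
'a' @ 1: {1,2,3,4}
'c' @ 2: {1,2,3,4}
'c' @ 3: {1,2,3,4}
'a' @ 4: {1,2,3,4}
'a' @ 5: {1,2,3,4}
'a' @ 6: {1,2,3,4}
'c' @ 7: {1,2,3,4}
'c' @ 8: {1,2,3,4}
'd' @ 9: {5}  ✓accept
end set {5} — state 5 in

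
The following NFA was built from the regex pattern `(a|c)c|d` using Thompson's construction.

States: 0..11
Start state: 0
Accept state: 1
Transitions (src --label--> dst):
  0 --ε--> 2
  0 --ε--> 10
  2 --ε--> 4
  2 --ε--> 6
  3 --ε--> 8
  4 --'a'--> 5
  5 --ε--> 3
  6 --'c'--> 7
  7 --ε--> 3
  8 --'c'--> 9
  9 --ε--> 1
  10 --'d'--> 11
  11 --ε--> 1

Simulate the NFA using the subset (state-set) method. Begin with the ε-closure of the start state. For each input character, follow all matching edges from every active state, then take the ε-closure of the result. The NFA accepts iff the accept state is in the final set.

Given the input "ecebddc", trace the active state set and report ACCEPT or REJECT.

initial (ε-close {0}): {0,2,4,6,10}
'e' @ 1: {}  — no active states
rest 'cebddc' ignored (set empty)
final: {}; accept 1 not in set

Answer: REJECT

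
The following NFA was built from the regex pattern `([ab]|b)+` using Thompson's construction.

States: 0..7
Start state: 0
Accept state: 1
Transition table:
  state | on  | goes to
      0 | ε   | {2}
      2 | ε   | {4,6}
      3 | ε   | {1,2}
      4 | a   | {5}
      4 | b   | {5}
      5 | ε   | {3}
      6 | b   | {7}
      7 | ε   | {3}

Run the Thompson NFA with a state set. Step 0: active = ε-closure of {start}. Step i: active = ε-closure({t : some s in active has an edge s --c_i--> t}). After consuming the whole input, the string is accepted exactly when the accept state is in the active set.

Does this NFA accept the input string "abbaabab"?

initial (ε-close {0}): {0,2,4,6}
'a' @ 1: {1,2,3,4,5,6}  ✓accept
'b' @ 2: {1,2,3,4,5,6,7}  ✓accept
'b' @ 3: {1,2,3,4,5,6,7}  ✓accept
'a' @ 4: {1,2,3,4,5,6}  ✓accept
'a' @ 5: {1,2,3,4,5,6}  ✓accept
'b' @ 6: {1,2,3,4,5,6,7}  ✓accept
'a' @ 7: {1,2,3,4,5,6}  ✓accept
'b' @ 8: {1,2,3,4,5,6,7}  ✓accept
after full input: {1,2,3,4,5,6,7}  (accept=1 in)

Answer: ACCEPT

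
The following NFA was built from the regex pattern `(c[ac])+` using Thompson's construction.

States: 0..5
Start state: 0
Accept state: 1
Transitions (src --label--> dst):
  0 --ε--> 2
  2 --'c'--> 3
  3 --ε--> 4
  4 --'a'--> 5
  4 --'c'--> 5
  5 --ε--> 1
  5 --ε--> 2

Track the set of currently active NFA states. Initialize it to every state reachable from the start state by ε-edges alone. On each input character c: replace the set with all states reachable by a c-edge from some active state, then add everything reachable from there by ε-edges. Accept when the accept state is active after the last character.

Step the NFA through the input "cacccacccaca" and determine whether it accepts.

Answer: ACCEPT

Derivation:
S₀ = ε-closure({0}) = {0,2}
'c' @ 1: {3,4}
'a' @ 2: {1,2,5}  (accept∈set)
'c' @ 3: {3,4}
'c' @ 4: {1,2,5}  (accept∈set)
'c' @ 5: {3,4}
'a' @ 6: {1,2,5}  (accept∈set)
'c' @ 7: {3,4}
'c' @ 8: {1,2,5}  (accept∈set)
'c' @ 9: {3,4}
'a' @ 10: {1,2,5}  (accept∈set)
'c' @ 11: {3,4}
'a' @ 12: {1,2,5}  (accept∈set)
final: {1,2,5}; accept 1 in set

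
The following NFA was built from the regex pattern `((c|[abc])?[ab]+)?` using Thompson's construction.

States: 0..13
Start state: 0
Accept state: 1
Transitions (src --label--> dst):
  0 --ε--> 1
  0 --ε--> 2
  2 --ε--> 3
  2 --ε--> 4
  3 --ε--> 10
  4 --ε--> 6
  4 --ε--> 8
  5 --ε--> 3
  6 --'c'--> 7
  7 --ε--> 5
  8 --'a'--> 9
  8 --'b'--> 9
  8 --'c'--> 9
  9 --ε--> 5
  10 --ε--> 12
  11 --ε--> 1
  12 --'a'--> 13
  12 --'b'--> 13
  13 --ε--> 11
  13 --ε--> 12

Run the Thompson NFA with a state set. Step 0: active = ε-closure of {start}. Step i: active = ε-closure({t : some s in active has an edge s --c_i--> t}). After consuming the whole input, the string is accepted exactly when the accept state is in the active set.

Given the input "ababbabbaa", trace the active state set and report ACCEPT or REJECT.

start: ε-closure({0}) = {0,1,2,3,4,6,8,10,12}
'a' @ 1: {1,3,5,9,10,11,12,13}  (accept∈set)
'b' @ 2: {1,11,12,13}  (accept∈set)
'a' @ 3: {1,11,12,13}  (accept∈set)
'b' @ 4: {1,11,12,13}  (accept∈set)
'b' @ 5: {1,11,12,13}  (accept∈set)
'a' @ 6: {1,11,12,13}  (accept∈set)
'b' @ 7: {1,11,12,13}  (accept∈set)
'b' @ 8: {1,11,12,13}  (accept∈set)
'a' @ 9: {1,11,12,13}  (accept∈set)
'a' @ 10: {1,11,12,13}  (accept∈set)
final: {1,11,12,13}; accept 1 in set

Answer: ACCEPT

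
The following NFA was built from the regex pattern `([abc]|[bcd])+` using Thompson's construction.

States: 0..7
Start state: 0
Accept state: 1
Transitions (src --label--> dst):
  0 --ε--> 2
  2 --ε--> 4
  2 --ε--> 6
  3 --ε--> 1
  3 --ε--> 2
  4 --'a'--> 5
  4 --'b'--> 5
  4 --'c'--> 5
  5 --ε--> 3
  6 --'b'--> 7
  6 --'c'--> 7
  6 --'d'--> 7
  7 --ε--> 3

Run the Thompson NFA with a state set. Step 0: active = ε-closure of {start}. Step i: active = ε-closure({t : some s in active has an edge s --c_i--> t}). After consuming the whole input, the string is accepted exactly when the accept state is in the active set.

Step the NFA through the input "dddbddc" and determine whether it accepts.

S₀ = ε-closure({0}) = {0,2,4,6}
'd' @ 1: {1,2,3,4,6,7}  [accepting]
'd' @ 2: {1,2,3,4,6,7}  [accepting]
'd' @ 3: {1,2,3,4,6,7}  [accepting]
'b' @ 4: {1,2,3,4,5,6,7}  [accepting]
'd' @ 5: {1,2,3,4,6,7}  [accepting]
'd' @ 6: {1,2,3,4,6,7}  [accepting]
'c' @ 7: {1,2,3,4,5,6,7}  [accepting]
after full input: {1,2,3,4,5,6,7}  (accept=1 in)

Answer: ACCEPT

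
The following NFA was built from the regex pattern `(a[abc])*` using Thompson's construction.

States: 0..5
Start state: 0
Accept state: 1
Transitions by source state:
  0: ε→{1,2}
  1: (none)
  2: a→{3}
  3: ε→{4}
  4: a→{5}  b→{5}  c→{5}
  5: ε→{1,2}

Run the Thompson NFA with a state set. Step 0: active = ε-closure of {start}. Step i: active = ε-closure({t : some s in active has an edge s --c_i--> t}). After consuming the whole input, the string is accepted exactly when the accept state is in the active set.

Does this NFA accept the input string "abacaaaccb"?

Answer: REJECT

Steps:
S₀ = ε-closure({0}) = {0,1,2}
'a' @ 1: {3,4}
'b' @ 2: {1,2,5}  [accepting]
'a' @ 3: {3,4}
'c' @ 4: {1,2,5}  [accepting]
'a' @ 5: {3,4}
'a' @ 6: {1,2,5}  [accepting]
'a' @ 7: {3,4}
'c' @ 8: {1,2,5}  [accepting]
'c' @ 9: {}  — dead — no transitions
rest 'b' ignored (set empty)
end set {} — state 1 not in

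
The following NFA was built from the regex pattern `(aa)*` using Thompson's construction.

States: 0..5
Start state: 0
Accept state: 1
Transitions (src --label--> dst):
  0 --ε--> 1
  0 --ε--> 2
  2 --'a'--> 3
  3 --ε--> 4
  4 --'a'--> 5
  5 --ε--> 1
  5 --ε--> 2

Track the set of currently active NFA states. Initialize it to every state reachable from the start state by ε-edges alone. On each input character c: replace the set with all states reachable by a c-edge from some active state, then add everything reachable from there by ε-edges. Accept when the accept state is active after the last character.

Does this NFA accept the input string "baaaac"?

initial (ε-close {0}): {0,1,2}
'b' @ 1: {}  — dead — no transitions
rest 'aaaac' ignored (set empty)
end set {} — state 1 not in

Answer: REJECT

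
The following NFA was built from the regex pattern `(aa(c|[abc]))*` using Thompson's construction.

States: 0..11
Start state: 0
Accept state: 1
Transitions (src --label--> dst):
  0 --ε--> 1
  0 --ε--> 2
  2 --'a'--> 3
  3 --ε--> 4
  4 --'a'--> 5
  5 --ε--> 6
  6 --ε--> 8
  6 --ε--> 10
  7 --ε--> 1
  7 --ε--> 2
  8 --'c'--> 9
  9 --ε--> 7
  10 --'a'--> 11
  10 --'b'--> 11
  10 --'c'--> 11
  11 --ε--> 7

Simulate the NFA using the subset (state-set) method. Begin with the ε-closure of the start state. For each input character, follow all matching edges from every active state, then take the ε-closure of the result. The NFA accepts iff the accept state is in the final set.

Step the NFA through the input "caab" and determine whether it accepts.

Answer: REJECT

Steps:
start: ε-closure({0}) = {0,1,2}
'c' @ 1: {}  — no active states
rest 'aab' ignored (set empty)
after full input: {}  (accept=1 not in)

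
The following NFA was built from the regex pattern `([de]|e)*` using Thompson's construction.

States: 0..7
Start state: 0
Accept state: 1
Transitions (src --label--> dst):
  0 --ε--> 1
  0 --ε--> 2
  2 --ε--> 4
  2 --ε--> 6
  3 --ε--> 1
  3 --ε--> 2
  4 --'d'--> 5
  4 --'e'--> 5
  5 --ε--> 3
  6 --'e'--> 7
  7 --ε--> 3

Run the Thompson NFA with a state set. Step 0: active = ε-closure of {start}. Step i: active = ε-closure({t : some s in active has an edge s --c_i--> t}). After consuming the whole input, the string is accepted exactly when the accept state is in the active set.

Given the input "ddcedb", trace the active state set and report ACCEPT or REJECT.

start: ε-closure({0}) = {0,1,2,4,6}
'd' @ 1: {1,2,3,4,5,6}  ✓accept
'd' @ 2: {1,2,3,4,5,6}  ✓accept
'c' @ 3: {}  — state set empty
rest 'edb' ignored (set empty)
final: {}; accept 1 not in set

Answer: REJECT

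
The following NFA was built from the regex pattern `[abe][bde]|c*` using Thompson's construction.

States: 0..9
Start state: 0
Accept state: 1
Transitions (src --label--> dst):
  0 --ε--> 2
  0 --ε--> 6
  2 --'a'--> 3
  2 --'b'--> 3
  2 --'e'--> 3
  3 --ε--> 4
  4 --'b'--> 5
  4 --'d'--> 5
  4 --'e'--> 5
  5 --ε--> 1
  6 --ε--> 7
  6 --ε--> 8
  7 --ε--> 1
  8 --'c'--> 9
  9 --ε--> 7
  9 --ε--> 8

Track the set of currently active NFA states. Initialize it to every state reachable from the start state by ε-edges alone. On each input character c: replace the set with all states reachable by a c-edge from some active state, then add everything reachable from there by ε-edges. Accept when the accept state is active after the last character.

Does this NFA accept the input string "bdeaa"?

S₀ = ε-closure({0}) = {0,1,2,6,7,8}
'b' @ 1: {3,4}
'd' @ 2: {1,5}  [accepting]
'e' @ 3: {}  — dead — no transitions
rest 'aa' ignored (set empty)
final: {}; accept 1 not in set

Answer: REJECT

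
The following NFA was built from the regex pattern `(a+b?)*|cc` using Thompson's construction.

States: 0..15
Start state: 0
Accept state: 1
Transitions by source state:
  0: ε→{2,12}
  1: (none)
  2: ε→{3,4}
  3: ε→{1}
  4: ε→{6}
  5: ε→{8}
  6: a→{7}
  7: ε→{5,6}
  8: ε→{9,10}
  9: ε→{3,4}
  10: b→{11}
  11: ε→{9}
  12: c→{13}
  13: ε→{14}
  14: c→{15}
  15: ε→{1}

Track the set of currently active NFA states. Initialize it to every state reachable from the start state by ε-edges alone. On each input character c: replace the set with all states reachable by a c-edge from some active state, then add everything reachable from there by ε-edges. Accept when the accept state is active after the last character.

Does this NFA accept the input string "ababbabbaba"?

Answer: REJECT

Derivation:
initial (ε-close {0}): {0,1,2,3,4,6,12}
'a' @ 1: {1,3,4,5,6,7,8,9,10}  (accept∈set)
'b' @ 2: {1,3,4,6,9,11}  (accept∈set)
'a' @ 3: {1,3,4,5,6,7,8,9,10}  (accept∈set)
'b' @ 4: {1,3,4,6,9,11}  (accept∈set)
'b' @ 5: {}  — state set empty
rest 'abbaba' ignored (set empty)
final: {}; accept 1 not in set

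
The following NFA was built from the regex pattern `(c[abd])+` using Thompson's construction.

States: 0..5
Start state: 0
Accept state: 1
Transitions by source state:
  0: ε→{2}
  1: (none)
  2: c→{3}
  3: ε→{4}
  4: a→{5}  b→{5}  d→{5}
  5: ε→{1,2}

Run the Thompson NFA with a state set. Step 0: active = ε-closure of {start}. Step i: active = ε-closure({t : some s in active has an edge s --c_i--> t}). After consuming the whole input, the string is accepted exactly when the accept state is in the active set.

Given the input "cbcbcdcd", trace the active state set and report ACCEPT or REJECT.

Answer: ACCEPT

Steps:
S₀ = ε-closure({0}) = {0,2}
'c' @ 1: {3,4}
'b' @ 2: {1,2,5}  (accept∈set)
'c' @ 3: {3,4}
'b' @ 4: {1,2,5}  (accept∈set)
'c' @ 5: {3,4}
'd' @ 6: {1,2,5}  (accept∈set)
'c' @ 7: {3,4}
'd' @ 8: {1,2,5}  (accept∈set)
end set {1,2,5} — state 1 in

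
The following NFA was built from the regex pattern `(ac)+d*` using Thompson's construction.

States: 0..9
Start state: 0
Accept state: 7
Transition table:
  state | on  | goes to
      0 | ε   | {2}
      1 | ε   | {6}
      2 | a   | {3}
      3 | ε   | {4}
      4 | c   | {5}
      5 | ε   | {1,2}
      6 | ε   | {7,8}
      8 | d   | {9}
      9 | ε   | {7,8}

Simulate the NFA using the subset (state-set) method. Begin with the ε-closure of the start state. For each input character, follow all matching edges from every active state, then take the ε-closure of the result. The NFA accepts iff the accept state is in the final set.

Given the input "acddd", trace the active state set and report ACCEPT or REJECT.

Answer: ACCEPT

Derivation:
initial (ε-close {0}): {0,2}
'a' @ 1: {3,4}
'c' @ 2: {1,2,5,6,7,8}  (accept∈set)
'd' @ 3: {7,8,9}  (accept∈set)
'd' @ 4: {7,8,9}  (accept∈set)
'd' @ 5: {7,8,9}  (accept∈set)
after full input: {7,8,9}  (accept=7 in)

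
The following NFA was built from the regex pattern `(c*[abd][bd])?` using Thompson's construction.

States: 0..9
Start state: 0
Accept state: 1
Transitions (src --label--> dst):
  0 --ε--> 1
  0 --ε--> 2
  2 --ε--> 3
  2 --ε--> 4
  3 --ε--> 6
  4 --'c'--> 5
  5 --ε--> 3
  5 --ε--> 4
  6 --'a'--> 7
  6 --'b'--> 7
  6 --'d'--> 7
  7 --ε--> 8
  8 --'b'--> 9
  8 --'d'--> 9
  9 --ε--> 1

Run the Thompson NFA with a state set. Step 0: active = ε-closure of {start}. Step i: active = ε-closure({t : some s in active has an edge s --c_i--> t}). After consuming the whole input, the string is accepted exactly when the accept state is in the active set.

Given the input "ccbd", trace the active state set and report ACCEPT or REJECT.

start: ε-closure({0}) = {0,1,2,3,4,6}
'c' @ 1: {3,4,5,6}
'c' @ 2: {3,4,5,6}
'b' @ 3: {7,8}
'd' @ 4: {1,9}  (accept∈set)
final: {1,9}; accept 1 in set

Answer: ACCEPT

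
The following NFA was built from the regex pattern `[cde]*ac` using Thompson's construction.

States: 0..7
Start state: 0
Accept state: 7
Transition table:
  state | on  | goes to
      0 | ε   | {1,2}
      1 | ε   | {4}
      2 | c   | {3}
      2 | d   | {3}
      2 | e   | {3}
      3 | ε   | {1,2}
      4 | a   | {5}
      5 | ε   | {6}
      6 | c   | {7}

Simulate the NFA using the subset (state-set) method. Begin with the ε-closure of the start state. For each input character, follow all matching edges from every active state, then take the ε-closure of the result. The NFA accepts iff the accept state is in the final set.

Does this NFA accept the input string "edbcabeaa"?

start: ε-closure({0}) = {0,1,2,4}
'e' @ 1: {1,2,3,4}
'd' @ 2: {1,2,3,4}
'b' @ 3: {}  — state set empty
rest 'cabeaa' ignored (set empty)
end set {} — state 7 not in

Answer: REJECT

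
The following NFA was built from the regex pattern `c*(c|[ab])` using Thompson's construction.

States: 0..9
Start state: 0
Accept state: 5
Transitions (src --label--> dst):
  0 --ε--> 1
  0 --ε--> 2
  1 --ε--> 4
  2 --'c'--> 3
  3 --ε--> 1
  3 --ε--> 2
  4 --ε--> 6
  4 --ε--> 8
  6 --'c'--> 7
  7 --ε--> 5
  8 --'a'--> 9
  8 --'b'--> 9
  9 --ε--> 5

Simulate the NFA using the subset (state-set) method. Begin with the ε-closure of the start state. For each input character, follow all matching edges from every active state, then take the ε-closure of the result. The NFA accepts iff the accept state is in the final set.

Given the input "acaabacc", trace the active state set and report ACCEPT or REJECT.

S₀ = ε-closure({0}) = {0,1,2,4,6,8}
'a' @ 1: {5,9}  [accepting]
'c' @ 2: {}  — no active states
rest 'aabacc' ignored (set empty)
after full input: {}  (accept=5 not in)

Answer: REJECT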